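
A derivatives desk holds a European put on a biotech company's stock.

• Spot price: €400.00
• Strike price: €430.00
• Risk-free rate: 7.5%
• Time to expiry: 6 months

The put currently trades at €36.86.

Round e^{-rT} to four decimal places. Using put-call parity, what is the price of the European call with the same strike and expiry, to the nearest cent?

e^(−rT) = e^(−0.075·0.5) = 0.9632
Put-call parity: C − P = S − K·e^(−rT) = 400 − 430·0.9632 = 400 − 414.1760 = -14.1760
C = P + (C − P) = 36.86 + (-14.1760) = 22.6840

€22.68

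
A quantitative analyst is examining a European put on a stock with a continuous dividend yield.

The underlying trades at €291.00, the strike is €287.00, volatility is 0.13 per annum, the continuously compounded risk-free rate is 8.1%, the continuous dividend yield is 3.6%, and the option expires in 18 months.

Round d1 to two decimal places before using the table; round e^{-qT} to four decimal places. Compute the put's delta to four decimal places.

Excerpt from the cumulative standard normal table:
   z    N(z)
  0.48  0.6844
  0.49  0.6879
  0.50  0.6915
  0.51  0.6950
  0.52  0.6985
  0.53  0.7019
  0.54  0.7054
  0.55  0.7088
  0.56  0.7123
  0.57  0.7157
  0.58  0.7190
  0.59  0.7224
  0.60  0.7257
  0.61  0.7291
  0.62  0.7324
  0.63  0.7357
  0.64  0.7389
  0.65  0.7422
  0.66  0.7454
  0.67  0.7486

T = 1.5;  σ√T = 0.1592
ln(S/K) + (r − q + σ²/2)T = ln(291/287) + (0.081 − 0.036 + 0.13²/2)·1.5 = 0.0138 + 0.0802 = 0.0940
d₁ = 0.0940 / 0.1592 = 0.5905 which rounds to 0.59
N(d₁) = N(0.59) = 0.7224
Δ_put = exp(−qT)·(N(d₁) − 1) = 0.9474·(0.7224 − 1) = -0.2630

-0.2630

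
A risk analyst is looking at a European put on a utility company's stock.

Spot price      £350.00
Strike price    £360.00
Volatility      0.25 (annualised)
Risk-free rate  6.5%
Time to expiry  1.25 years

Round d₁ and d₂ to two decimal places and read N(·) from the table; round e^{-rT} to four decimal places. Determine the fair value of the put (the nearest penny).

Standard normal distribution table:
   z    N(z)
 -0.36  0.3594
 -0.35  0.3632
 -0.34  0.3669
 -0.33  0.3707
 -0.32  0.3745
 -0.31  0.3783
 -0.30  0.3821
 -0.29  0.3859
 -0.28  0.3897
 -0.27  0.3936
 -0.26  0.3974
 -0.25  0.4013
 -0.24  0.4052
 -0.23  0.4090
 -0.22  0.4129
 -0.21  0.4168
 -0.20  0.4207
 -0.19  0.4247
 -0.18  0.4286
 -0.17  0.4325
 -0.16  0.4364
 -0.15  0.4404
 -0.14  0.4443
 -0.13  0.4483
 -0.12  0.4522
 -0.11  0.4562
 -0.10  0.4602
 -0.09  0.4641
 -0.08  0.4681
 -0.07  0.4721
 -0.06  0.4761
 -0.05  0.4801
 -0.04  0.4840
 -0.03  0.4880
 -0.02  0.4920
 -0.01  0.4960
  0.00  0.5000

σ√T = 0.25·√1.25 = 0.2795
d₁ = [ln(350/360) + (0.065 + ½·0.25²)·1.25] / (σ√T) = (-0.0282 + 0.1203) / 0.2795 = 0.3297 ⇒ 0.33
d₂ = 0.3297 − 0.2795 = 0.0501 ⇒ 0.05
exp(−rT) = exp(−0.065·1.25) = 0.9220
P = 360·0.9220·N(-0.05) − 350·N(-0.33) = 360·0.9220·0.4801 − 350·0.3707 = 159.3548 − 129.7450 = 29.6098

£29.61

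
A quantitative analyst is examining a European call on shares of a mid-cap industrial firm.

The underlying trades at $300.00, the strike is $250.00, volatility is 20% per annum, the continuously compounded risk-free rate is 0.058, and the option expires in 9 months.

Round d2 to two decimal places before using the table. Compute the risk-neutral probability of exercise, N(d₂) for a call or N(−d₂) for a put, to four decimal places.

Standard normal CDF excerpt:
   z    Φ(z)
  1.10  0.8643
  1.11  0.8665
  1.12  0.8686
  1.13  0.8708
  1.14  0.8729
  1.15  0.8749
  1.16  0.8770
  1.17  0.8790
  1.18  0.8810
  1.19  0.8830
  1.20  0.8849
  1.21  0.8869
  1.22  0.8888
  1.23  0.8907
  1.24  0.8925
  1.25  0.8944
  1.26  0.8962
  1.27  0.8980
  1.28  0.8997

σ√T = 0.2 × 0.8660 = 0.1732
d₁ = [ln(300/250) + (0.058 + 0.2²/2)·0.75] / 0.1732 = [0.1823 + 0.0585] / 0.1732 = 1.3904 ≈ 1.39
d₂ = d₁ − σ√T = 1.3904 − 0.1732 = 1.2172 ≈ 1.22
Pr(exercise) under Q = N(d₂) = 0.8888

0.8888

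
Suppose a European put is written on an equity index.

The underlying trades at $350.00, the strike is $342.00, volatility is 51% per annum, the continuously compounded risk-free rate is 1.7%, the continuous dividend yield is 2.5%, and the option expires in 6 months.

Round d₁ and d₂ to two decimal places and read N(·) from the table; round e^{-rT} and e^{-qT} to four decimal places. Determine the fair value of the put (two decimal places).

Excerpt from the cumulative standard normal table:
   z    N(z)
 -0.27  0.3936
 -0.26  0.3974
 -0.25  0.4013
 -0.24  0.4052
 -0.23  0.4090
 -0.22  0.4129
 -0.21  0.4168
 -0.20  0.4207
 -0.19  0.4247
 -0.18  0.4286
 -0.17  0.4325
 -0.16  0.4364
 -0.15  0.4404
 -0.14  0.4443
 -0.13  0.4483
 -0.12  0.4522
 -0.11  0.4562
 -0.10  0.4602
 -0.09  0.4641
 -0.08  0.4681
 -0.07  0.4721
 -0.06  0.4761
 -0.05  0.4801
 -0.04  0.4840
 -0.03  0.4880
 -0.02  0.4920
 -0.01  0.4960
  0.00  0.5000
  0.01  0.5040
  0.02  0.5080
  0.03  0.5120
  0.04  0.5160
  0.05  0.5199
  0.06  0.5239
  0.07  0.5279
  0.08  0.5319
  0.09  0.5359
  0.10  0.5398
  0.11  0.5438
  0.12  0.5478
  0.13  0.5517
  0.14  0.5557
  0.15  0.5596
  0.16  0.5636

T = 0.5;  σ√T = 0.3606
d₁ = [ln(350/342) + (0.017 − 0.025 + ½·0.51²)·0.5] / (σ√T) = (0.0231 + 0.0610) / 0.3606 = 0.2333 → 0.23
d₂ = 0.2333 − 0.3606 = -0.1273 → -0.13
exp(−qT) = exp(−0.025·0.5) = 0.9876;  exp(−rT) = exp(−0.017·0.5) = 0.9915
N(−d₂) = N(0.13) = 0.5517;  N(−d₁) = N(-0.23) = 0.4090
P = 342·0.9915·0.5517 − 350·0.9876·0.4090 = 187.0776 − 141.3749 = 45.7027

$45.70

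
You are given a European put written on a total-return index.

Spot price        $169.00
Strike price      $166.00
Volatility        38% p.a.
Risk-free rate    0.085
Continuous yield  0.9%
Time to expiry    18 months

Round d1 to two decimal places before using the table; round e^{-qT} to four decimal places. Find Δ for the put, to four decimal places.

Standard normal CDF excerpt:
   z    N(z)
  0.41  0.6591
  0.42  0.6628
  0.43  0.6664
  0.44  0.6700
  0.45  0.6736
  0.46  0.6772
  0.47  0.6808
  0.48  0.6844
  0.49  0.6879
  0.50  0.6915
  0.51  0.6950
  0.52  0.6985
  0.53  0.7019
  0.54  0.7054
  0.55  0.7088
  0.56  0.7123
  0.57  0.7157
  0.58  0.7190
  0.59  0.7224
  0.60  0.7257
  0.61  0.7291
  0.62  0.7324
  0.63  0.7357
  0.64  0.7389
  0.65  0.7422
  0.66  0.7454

-0.2975

σ√T = 0.38·√1.5 = 0.4654
d₁ = [ln(169/166) + (0.085 − 0.009 + 0.38²/2)·1.5] / 0.4654 = [0.0179 + 0.2223] / 0.4654 = 0.5161 ⇒ 0.52
N(d₁) = N(0.52) = 0.6985
Δ_put = e^(−qT)·(N(d₁) − 1) = 0.9866·(0.6985 − 1) = -0.2975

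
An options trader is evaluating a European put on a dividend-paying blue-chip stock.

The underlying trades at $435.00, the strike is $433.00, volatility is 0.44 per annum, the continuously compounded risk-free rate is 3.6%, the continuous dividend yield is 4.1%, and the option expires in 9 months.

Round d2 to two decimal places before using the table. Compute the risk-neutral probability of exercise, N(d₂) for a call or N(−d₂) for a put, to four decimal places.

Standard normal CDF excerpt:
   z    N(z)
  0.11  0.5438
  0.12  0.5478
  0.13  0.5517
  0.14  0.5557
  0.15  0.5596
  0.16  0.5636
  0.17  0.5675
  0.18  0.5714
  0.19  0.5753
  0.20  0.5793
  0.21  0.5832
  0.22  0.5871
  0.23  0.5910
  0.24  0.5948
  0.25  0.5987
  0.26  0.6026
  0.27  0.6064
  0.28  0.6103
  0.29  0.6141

σ√T = 0.44·√0.75 = 0.3811
d₁ = [ln(435/433) + (0.036 − 0.041 + 0.44²/2)·0.75] / 0.3811 = [0.0046 + 0.0688] / 0.3811 = 0.1928 which rounds to 0.19
d₂ = d₁ − σ√T = 0.1928 − 0.3811 = -0.1883 which rounds to -0.19
Pr(exercise) under Q = N(−d₂) = N(0.19) = 0.5753

0.5753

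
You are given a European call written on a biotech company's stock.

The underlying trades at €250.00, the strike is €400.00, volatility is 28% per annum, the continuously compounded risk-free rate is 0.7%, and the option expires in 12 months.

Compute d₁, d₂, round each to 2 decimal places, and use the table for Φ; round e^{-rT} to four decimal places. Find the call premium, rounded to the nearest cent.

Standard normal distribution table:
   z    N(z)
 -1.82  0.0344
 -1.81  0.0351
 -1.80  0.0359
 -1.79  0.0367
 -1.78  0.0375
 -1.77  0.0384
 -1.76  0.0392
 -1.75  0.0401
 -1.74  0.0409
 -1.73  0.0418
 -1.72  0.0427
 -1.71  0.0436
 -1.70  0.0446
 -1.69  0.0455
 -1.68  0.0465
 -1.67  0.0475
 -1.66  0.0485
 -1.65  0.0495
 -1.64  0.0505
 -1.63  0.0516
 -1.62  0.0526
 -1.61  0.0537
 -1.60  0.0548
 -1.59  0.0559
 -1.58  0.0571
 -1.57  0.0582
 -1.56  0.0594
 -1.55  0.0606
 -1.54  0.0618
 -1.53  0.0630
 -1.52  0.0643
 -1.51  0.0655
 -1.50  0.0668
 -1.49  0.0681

€1.80

σ√T = 0.28·√1 = 0.2800
d₁ = [ln(250/400) + (0.007 + 0.28²/2)·1] / 0.2800 = [-0.4700 + 0.0462] / 0.2800 = -1.5136 which rounds to -1.51
d₂ = d₁ − σ√T = -1.5136 − 0.2800 = -1.7936 which rounds to -1.79
e^(−rT) = e^(−0.007·1) = 0.9930
C = 250·N(-1.51) − 400·0.9930·N(-1.79) = 250·0.0655 − 400·0.9930·0.0367 = 16.3750 − 14.5772 = 1.7978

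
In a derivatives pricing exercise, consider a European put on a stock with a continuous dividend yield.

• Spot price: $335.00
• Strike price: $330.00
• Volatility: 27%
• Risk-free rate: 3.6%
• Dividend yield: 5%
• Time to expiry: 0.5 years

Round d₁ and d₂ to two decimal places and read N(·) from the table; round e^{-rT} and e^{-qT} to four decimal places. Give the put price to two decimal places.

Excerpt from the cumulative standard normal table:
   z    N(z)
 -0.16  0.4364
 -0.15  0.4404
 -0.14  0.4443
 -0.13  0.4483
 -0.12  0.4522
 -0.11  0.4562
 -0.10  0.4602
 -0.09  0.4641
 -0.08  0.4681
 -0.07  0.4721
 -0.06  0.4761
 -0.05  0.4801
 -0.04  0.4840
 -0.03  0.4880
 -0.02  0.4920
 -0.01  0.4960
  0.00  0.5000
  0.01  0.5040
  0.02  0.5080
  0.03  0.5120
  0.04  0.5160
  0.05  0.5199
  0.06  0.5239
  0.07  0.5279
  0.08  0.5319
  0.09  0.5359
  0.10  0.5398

$23.35

σ√T = 0.27 × 0.7071 = 0.1909
ln(S/K) + (r − q + σ²/2)T = ln(335/330) + (0.036 − 0.05 + 0.27²/2)·0.5 = 0.0150 + 0.0112 = 0.0263
d₁ = 0.0263 / 0.1909 = 0.1376 ≈ 0.14
d₂ = d₁ − σ√T = 0.1376 − 0.1909 = -0.0534 ≈ -0.05
e^(−qT) = e^(−0.05·0.5) = 0.9753;  e^(−rT) = e^(−0.036·0.5) = 0.9822
N(−d₂) = N(0.05) = 0.5199;  N(−d₁) = N(-0.14) = 0.4443
P = 330·0.9822·0.5199 − 335·0.9753·0.4443 = 168.5131 − 145.1641 = 23.3490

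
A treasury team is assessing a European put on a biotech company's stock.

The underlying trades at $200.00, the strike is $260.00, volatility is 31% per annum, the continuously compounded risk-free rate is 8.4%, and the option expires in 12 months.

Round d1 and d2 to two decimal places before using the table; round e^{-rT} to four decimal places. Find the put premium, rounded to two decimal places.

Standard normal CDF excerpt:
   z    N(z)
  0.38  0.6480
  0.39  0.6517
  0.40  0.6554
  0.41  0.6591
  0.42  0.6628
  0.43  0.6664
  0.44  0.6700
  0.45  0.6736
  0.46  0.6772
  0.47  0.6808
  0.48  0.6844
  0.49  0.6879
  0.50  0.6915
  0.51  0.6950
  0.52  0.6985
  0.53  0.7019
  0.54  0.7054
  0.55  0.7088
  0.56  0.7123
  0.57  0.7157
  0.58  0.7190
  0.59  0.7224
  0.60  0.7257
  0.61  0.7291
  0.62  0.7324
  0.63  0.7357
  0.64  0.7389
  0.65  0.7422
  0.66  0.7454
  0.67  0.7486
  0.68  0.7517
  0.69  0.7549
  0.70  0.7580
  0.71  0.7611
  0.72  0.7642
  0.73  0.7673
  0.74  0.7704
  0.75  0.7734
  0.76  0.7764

$50.86

σ√T = 0.31·√1 = 0.3100
d₁ = [ln(200/260) + (0.084 + ½·0.31²)·1] / (σ√T) = (-0.2624 + 0.1321) / 0.3100 = -0.4204 ⇒ -0.42
d₂ = -0.4204 − 0.3100 = -0.7304 ⇒ -0.73
exp(−rT) = exp(−0.084·1) = 0.9194
N(−d₂) = N(0.73) = 0.7673;  N(−d₁) = N(0.42) = 0.6628
P = 260·0.9194·0.7673 − 200·0.6628 = 183.4185 − 132.5600 = 50.8585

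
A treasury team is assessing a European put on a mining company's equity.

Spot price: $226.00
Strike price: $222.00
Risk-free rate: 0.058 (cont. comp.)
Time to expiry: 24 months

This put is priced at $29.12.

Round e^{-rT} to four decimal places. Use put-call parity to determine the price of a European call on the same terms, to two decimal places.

$57.43

e^(−rT) = e^(−0.058·2) = 0.8905
Put-call parity: C − P = S − K·e^(−rT) = 226 − 222·0.8905 = 226 − 197.6910 = 28.3090
C = P + (C − P) = 29.12 + (28.3090) = 57.4290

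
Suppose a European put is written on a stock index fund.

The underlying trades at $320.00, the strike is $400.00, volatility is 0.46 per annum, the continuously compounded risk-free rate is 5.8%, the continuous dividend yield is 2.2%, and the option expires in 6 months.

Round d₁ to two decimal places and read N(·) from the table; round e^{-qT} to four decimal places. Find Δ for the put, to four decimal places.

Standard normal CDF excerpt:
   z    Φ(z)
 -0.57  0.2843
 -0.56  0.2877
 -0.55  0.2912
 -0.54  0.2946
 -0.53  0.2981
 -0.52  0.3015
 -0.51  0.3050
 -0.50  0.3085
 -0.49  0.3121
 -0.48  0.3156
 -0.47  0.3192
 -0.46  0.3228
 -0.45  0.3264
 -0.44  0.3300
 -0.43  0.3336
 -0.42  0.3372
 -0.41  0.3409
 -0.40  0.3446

-0.6734

T = 0.5;  σ√T = 0.3253
ln(S/K) + (r − q + σ²/2)T = ln(320/400) + (0.058 − 0.022 + 0.46²/2)·0.5 = -0.2231 + 0.0709 = -0.1522
d₁ = -0.1522 / 0.3253 = -0.4681 → -0.47
N(d₁) = N(-0.47) = 0.3192
Δ_put = e^(−qT)·(N(d₁) − 1) = 0.9891·(0.3192 − 1) = -0.6734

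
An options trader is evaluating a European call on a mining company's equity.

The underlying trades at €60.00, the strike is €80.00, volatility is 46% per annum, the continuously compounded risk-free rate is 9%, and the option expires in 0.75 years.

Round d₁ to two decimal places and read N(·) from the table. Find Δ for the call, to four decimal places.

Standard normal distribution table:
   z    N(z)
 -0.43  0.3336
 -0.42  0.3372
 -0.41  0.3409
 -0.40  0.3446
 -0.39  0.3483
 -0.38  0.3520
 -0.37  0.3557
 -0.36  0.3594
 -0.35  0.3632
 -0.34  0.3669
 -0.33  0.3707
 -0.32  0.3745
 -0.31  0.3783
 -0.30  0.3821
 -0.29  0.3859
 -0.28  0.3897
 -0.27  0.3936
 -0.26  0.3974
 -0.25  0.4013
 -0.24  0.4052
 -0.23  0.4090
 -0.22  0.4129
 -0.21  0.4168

σ√T = 0.46 × 0.8660 = 0.3984
d₁ = [ln(60/80) + (0.09 + 0.46²/2)·0.75] / 0.3984 = [-0.2877 + 0.1469] / 0.3984 = -0.3535 ≈ -0.35
N(d₁) = N(-0.35) = 0.3632
Δ_call = N(d₁) = 0.3632

0.3632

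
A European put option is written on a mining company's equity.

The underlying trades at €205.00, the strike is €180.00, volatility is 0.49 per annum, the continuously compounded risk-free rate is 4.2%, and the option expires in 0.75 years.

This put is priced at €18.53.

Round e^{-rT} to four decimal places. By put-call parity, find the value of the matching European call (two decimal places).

e^(−rT) = e^(−0.042·0.75) = 0.9690
Put-call parity: C − P = S − K·e^(−rT) = 205 − 180·0.9690 = 205 − 174.4200 = 30.5800
C = P + (C − P) = 18.53 + (30.5800) = 49.1100

€49.11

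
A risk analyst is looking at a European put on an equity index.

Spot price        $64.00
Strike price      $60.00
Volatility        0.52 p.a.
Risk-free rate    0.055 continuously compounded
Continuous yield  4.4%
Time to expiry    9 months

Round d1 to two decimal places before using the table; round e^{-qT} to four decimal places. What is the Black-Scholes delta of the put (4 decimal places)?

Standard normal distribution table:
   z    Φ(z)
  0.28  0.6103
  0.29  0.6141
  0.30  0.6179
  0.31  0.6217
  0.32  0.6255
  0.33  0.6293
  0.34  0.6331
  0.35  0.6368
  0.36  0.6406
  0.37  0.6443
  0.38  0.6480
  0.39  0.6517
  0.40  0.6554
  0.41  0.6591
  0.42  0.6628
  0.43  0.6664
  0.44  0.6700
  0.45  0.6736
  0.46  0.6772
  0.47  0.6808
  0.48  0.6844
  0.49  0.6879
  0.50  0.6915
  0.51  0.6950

-0.3370

T = 0.75;  σ√T = 0.4503
d₁ = [ln(64/60) + (0.055 − 0.044 + ½·0.52²)·0.75] / (σ√T) = (0.0645 + 0.1097) / 0.4503 = 0.3868 which rounds to 0.39
N(d₁) = N(0.39) = 0.6517
Δ_put = exp(−qT)·(N(d₁) − 1) = 0.9675·(0.6517 − 1) = -0.3370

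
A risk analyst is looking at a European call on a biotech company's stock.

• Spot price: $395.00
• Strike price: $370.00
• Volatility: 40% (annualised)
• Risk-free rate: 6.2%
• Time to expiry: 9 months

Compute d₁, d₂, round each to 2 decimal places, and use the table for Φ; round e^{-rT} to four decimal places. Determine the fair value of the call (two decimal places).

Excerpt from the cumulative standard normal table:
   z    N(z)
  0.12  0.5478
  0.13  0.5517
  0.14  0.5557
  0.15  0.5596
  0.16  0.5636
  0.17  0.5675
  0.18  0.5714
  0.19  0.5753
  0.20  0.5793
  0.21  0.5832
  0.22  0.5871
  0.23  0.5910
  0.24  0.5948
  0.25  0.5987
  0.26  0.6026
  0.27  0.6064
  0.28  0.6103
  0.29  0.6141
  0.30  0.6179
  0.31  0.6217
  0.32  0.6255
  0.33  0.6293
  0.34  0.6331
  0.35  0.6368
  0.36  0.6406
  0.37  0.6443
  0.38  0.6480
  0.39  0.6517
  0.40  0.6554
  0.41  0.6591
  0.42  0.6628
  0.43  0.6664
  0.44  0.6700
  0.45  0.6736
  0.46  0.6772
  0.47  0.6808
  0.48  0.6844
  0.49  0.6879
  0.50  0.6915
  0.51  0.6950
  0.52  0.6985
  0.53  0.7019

T = 0.75;  σ√T = 0.3464
d₁ = [ln(395/370) + (0.062 + 0.4²/2)·0.75] / 0.3464 = [0.0654 + 0.1065] / 0.3464 = 0.4962 ≈ 0.50
d₂ = d₁ − σ√T = 0.4962 − 0.3464 = 0.1498 ≈ 0.15
e^(−rT) = e^(−0.062·0.75) = 0.9546
N(d₁) = N(0.50) = 0.6915;  N(d₂) = N(0.15) = 0.5596
C = 395·0.6915 − 370·0.9546·0.5596 = 273.1425 − 197.6518 = 75.4907

$75.49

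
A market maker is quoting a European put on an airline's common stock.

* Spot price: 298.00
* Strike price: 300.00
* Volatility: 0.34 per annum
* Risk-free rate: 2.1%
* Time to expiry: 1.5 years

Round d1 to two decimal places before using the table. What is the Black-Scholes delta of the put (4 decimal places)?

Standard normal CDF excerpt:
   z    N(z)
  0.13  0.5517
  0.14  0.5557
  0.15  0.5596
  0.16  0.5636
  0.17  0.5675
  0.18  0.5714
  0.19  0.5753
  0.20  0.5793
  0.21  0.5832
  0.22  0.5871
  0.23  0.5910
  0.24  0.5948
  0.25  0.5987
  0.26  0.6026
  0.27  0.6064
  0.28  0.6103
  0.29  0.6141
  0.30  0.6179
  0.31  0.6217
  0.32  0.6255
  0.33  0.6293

-0.3936

σ√T = 0.34·√1.5 = 0.4164
d₁ = [ln(298/300) + (0.021 + 0.34²/2)·1.5] / 0.4164 = [-0.0067 + 0.1182] / 0.4164 = 0.2678 which rounds to 0.27
N(d₁) = N(0.27) = 0.6064
Δ_put = N(d₁) − 1 = 0.6064 − 1 = -0.3936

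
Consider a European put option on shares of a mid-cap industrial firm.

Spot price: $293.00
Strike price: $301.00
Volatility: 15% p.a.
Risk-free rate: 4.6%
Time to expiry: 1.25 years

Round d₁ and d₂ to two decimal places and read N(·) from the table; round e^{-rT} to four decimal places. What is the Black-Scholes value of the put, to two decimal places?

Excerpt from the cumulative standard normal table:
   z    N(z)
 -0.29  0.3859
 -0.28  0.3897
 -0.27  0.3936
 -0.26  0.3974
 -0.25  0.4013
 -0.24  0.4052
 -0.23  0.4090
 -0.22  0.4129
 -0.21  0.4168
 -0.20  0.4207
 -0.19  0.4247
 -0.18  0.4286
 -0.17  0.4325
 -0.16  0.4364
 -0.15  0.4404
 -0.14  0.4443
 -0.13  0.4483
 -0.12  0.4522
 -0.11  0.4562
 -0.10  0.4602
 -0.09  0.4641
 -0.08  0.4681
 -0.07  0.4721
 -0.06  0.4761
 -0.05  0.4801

$15.45

T = 1.25;  σ√T = 0.1677
d₁ = [ln(293/301) + (0.046 + 0.15²/2)·1.25] / 0.1677 = [-0.0269 + 0.0716] / 0.1677 = 0.2661 → 0.27
d₂ = d₁ − σ√T = 0.2661 − 0.1677 = 0.0984 → 0.10
e^(−rT) = e^(−0.046·1.25) = 0.9441
N(−d₂) = N(-0.10) = 0.4602;  N(−d₁) = N(-0.27) = 0.3936
P = 301·0.9441·0.4602 − 293·0.3936 = 130.7769 − 115.3248 = 15.4521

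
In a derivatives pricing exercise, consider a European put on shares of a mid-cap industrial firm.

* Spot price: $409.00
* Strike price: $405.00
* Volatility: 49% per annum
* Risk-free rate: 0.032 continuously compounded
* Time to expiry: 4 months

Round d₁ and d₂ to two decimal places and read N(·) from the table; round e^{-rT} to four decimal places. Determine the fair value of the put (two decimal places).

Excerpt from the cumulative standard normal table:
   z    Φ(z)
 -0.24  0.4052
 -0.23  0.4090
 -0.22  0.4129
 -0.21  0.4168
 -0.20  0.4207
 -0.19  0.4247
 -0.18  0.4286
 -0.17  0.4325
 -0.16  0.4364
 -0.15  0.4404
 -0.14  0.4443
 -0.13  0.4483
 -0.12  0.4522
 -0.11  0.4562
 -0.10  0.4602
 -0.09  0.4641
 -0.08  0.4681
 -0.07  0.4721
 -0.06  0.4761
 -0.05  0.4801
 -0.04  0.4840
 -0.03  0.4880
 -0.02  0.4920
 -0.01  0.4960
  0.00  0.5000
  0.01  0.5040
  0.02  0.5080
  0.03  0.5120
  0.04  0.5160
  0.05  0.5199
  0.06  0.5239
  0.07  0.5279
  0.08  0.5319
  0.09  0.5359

$41.06

T = 0.3333;  σ√T = 0.2829
d₁ = [ln(409/405) + (0.032 + ½·0.49²)·0.3333] / (σ√T) = (0.0098 + 0.0507) / 0.2829 = 0.2139 which rounds to 0.21
d₂ = 0.2139 − 0.2829 = -0.0690 which rounds to -0.07
e^(−rT) = e^(−0.032·0.3333) = 0.9894
P = 405·0.9894·N(0.07) − 409·N(-0.21) = 405·0.9894·0.5279 − 409·0.4168 = 211.5332 − 170.4712 = 41.0620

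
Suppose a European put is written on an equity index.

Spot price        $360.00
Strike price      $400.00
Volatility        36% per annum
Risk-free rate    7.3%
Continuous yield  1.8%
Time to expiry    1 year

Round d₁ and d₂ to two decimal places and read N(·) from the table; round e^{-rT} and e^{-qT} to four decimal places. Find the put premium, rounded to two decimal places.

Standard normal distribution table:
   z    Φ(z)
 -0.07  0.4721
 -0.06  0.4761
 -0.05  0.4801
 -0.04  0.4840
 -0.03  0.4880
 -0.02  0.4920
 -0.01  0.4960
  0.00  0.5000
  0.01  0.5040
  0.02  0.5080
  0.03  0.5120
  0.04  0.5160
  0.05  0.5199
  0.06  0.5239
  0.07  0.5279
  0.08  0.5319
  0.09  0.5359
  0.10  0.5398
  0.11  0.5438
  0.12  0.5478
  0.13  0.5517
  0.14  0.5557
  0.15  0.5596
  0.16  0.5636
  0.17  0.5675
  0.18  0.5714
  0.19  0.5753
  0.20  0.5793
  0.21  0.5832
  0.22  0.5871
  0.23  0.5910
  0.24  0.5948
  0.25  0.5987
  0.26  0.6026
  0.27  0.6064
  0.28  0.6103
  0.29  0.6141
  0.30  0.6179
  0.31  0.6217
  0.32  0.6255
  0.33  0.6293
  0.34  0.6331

σ√T = 0.36 × 1.0000 = 0.3600
ln(S/K) + (r − q + σ²/2)T = ln(360/400) + (0.073 − 0.018 + 0.36²/2)·1 = -0.1054 + 0.1198 = 0.0144
d₁ = 0.0144 / 0.3600 = 0.0401 which rounds to 0.04
d₂ = d₁ − σ√T = 0.0401 − 0.3600 = -0.3199 which rounds to -0.32
e^(−qT) = e^(−0.018·1) = 0.9822;  e^(−rT) = e^(−0.073·1) = 0.9296
N(−d₂) = N(0.32) = 0.6255;  N(−d₁) = N(-0.04) = 0.4840
P = 400·0.9296·0.6255 − 360·0.9822·0.4840 = 232.5859 − 171.1385 = 61.4474

$61.45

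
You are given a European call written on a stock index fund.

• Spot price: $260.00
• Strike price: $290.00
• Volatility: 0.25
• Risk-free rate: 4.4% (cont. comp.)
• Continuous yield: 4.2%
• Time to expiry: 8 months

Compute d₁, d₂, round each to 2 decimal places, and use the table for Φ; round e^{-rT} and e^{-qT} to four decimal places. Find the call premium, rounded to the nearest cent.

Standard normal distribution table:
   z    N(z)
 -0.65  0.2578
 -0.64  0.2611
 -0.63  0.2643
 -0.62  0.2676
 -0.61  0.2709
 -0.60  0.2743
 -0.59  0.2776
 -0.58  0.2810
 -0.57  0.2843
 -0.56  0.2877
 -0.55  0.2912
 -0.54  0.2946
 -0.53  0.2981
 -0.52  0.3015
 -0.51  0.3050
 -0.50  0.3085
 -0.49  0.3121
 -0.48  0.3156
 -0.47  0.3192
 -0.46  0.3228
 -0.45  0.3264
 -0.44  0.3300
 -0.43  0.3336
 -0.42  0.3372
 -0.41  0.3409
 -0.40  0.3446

T = 0.6667;  σ√T = 0.2041
d₁ = [ln(260/290) + (0.044 − 0.042 + 0.25²/2)·0.6667] / 0.2041 = [-0.1092 + 0.0222] / 0.2041 = -0.4264 ⇒ -0.43
d₂ = d₁ − σ√T = -0.4264 − 0.2041 = -0.6305 ⇒ -0.63
e^(−qT) = e^(−0.042·0.6667) = 0.9724;  e^(−rT) = e^(−0.044·0.6667) = 0.9711
N(d₁) = N(-0.43) = 0.3336;  N(d₂) = N(-0.63) = 0.2643
C = 260·0.9724·0.3336 − 290·0.9711·0.2643 = 84.3421 − 74.4319 = 9.9102

$9.91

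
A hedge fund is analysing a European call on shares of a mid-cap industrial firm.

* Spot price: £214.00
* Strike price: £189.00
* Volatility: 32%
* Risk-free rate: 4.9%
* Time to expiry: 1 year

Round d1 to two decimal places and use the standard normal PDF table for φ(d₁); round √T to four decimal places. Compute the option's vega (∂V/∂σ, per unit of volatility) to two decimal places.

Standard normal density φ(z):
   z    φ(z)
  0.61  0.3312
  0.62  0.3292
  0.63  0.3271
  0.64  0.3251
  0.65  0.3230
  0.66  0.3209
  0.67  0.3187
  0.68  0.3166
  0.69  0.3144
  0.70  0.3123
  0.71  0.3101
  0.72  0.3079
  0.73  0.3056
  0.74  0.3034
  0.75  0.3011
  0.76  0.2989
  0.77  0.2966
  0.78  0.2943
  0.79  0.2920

66.83

σ√T = 0.32·√1 = 0.3200
d₁ = [ln(214/189) + (0.049 + ½·0.32²)·1] / (σ√T) = (0.1242 + 0.1002) / 0.3200 = 0.7013 → 0.70
√T = √1 = 1.0000
φ(d₁) = φ(0.70) = 0.3123
vega = S·φ(d₁)·√T = 214·0.3123·1.0000 = 66.8322
(Call and put vega coincide under Black-Scholes.)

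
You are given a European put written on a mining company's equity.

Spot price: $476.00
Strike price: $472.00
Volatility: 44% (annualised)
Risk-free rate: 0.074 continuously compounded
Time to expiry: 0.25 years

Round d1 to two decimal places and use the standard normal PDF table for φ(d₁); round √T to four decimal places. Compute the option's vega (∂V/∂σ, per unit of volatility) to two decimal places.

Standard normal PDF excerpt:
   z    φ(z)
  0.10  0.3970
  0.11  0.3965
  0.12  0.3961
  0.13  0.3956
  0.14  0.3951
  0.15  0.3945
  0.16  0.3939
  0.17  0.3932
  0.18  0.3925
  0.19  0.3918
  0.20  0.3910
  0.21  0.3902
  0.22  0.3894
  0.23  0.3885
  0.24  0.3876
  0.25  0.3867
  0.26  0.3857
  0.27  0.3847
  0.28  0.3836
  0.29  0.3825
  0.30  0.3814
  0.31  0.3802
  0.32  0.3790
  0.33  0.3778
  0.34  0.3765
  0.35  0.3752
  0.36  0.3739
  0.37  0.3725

92.46

T = 0.25;  σ√T = 0.2200
ln(S/K) + (r + σ²/2)T = ln(476/472) + (0.074 + 0.44²/2)·0.25 = 0.0084 + 0.0427 = 0.0511
d₁ = 0.0511 / 0.2200 = 0.2324 ≈ 0.23
√T = √0.25 = 0.5000
φ(d₁) = φ(0.23) = 0.3885
vega = S·φ(d₁)·√T = 476·0.3885·0.5000 = 92.4630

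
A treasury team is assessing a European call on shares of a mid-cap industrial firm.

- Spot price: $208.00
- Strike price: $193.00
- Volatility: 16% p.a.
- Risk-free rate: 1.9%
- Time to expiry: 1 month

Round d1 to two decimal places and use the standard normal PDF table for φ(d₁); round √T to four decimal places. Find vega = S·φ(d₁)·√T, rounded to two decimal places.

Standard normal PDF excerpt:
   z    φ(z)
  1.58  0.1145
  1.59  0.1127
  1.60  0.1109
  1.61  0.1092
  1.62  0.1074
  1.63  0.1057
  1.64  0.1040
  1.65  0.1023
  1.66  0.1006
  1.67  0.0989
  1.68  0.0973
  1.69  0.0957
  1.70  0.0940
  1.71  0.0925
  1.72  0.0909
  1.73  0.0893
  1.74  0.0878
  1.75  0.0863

σ√T = 0.16 × 0.2887 = 0.0462
ln(S/K) + (r + σ²/2)T = ln(208/193) + (0.019 + 0.16²/2)·0.08333 = 0.0748 + 0.0027 = 0.0775
d₁ = 0.0775 / 0.0462 = 1.6779 → 1.68
√T = √0.08333 = 0.2887
φ(d₁) = φ(1.68) = 0.0973
vega = S·φ(d₁)·√T = 208·0.0973·0.2887 = 5.8428

5.84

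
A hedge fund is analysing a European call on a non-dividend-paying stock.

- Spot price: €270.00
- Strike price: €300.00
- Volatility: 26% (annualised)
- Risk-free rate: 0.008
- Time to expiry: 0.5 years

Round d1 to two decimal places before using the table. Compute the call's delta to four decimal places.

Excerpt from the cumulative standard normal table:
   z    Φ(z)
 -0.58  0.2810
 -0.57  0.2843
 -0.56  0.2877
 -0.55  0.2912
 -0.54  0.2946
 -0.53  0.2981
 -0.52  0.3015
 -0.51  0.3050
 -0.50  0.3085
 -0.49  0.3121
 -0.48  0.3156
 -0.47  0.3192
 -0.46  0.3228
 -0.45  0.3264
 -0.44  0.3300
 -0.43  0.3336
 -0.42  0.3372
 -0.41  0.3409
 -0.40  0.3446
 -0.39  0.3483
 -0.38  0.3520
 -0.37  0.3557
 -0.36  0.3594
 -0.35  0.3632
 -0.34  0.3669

σ√T = 0.26 × 0.7071 = 0.1838
d₁ = [ln(270/300) + (0.008 + ½·0.26²)·0.5] / (σ√T) = (-0.1054 + 0.0209) / 0.1838 = -0.4594 which rounds to -0.46
N(d₁) = N(-0.46) = 0.3228
Δ_call = N(d₁) = 0.3228

0.3228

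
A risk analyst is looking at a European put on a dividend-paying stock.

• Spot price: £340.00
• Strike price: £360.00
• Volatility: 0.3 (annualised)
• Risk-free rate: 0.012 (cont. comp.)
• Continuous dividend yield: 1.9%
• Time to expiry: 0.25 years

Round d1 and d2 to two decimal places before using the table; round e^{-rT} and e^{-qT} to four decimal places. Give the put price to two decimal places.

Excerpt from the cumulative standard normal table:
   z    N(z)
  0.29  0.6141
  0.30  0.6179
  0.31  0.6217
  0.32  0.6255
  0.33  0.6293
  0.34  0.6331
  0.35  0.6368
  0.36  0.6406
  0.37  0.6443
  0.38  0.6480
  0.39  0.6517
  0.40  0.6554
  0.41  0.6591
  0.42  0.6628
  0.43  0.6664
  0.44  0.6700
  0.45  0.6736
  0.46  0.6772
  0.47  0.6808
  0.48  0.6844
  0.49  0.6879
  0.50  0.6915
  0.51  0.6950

σ√T = 0.3·√0.25 = 0.1500
ln(S/K) + (r − q + σ²/2)T = ln(340/360) + (0.012 − 0.019 + 0.3²/2)·0.25 = -0.0572 + 0.0095 = -0.0477
d₁ = -0.0477 / 0.1500 = -0.3177 ≈ -0.32
d₂ = d₁ − σ√T = -0.3177 − 0.1500 = -0.4677 ≈ -0.47
exp(−qT) = exp(−0.019·0.25) = 0.9953;  exp(−rT) = exp(−0.012·0.25) = 0.9970
P = 360·0.9970·N(0.47) − 340·0.9953·N(0.32) = 360·0.9970·0.6808 − 340·0.9953·0.6255 = 244.3527 − 211.6705 = 32.6823

£32.68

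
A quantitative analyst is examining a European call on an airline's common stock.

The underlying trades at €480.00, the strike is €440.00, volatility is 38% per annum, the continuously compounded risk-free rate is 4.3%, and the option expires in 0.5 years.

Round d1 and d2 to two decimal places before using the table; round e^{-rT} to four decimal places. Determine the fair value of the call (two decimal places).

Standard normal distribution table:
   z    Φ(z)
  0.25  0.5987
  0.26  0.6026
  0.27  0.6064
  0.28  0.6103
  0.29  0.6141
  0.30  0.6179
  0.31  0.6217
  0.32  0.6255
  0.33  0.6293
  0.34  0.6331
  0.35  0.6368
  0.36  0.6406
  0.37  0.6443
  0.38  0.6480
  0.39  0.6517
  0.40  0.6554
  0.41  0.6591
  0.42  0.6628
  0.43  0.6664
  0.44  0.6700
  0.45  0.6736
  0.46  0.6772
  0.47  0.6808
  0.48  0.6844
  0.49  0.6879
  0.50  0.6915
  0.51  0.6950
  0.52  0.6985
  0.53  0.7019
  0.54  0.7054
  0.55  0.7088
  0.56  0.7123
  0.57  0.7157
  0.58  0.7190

€77.46

σ√T = 0.38 × 0.7071 = 0.2687
d₁ = [ln(480/440) + (0.043 + ½·0.38²)·0.5] / (σ√T) = (0.0870 + 0.0576) / 0.2687 = 0.5382 → 0.54
d₂ = 0.5382 − 0.2687 = 0.2695 → 0.27
exp(−rT) = exp(−0.043·0.5) = 0.9787
N(d₁) = N(0.54) = 0.7054;  N(d₂) = N(0.27) = 0.6064
C = 480·0.7054 − 440·0.9787·0.6064 = 338.5920 − 261.1328 = 77.4592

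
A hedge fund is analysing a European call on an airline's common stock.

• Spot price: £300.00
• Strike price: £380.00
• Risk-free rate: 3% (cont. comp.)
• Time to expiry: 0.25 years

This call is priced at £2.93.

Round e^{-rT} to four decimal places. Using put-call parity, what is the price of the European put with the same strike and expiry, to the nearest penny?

exp(−rT) = exp(−0.03·0.25) = 0.9925
Put-call parity: C − P = S − K·e^(−rT) = 300 − 380·0.9925 = 300 − 377.1500 = -77.1500
P = C − (C − P) = 2.93 − (-77.1500) = 80.0800

£80.08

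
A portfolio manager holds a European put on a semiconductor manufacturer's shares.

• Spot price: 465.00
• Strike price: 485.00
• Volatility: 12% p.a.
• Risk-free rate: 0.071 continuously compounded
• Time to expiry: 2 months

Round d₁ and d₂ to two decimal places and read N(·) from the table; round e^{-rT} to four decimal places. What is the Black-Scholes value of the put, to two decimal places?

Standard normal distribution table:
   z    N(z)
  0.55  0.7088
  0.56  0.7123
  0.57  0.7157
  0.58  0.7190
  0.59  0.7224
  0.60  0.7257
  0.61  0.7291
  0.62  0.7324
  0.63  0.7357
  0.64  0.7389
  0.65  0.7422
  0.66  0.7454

18.22

σ√T = 0.12 × 0.4082 = 0.0490
d₁ = [ln(465/485) + (0.071 + ½·0.12²)·0.1667] / (σ√T) = (-0.0421 + 0.0130) / 0.0490 = -0.5936 ≈ -0.59
d₂ = -0.5936 − 0.0490 = -0.6425 ≈ -0.64
e^(−rT) = e^(−0.071·0.1667) = 0.9882
N(−d₂) = N(0.64) = 0.7389;  N(−d₁) = N(0.59) = 0.7224
P = 485·0.9882·0.7389 − 465·0.7224 = 354.1378 − 335.9160 = 18.2218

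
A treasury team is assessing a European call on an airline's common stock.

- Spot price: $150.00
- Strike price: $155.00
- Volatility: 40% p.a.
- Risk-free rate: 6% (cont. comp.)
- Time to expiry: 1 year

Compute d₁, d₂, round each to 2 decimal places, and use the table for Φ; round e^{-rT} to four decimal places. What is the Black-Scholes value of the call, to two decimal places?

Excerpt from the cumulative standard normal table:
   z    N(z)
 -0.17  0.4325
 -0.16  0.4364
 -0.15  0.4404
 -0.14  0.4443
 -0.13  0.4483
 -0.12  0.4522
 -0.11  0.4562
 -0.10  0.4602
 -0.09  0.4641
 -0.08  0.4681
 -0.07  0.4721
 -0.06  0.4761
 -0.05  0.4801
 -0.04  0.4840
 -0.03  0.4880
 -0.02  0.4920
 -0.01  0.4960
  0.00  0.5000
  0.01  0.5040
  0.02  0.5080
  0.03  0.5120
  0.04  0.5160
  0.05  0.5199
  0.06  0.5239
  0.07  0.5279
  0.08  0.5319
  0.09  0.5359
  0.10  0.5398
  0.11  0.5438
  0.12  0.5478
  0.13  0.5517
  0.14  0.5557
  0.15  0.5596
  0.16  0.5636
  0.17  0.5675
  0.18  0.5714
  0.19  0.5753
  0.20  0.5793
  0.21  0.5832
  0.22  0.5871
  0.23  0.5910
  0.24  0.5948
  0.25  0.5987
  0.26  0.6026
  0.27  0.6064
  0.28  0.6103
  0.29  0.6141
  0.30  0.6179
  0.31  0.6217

σ√T = 0.4·√1 = 0.4000
d₁ = [ln(150/155) + (0.06 + 0.4²/2)·1] / 0.4000 = [-0.0328 + 0.1400] / 0.4000 = 0.2680 which rounds to 0.27
d₂ = d₁ − σ√T = 0.2680 − 0.4000 = -0.1320 which rounds to -0.13
e^(−rT) = e^(−0.06·1) = 0.9418
N(d₁) = N(0.27) = 0.6064;  N(d₂) = N(-0.13) = 0.4483
C = 150·0.6064 − 155·0.9418·0.4483 = 90.9600 − 65.4424 = 25.5176

$25.52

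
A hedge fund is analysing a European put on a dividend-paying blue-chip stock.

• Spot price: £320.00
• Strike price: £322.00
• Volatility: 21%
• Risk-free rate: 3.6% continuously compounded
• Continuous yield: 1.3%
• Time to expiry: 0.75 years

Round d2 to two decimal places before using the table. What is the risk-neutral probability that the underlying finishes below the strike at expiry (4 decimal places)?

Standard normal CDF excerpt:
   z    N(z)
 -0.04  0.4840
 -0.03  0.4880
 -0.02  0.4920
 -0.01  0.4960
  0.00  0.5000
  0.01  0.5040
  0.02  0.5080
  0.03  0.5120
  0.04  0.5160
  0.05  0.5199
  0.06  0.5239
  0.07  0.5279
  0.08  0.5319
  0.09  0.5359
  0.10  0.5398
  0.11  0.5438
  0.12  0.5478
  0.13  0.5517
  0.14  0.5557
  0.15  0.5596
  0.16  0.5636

σ√T = 0.21 × 0.8660 = 0.1819
ln(S/K) + (r − q + σ²/2)T = ln(320/322) + (0.036 − 0.013 + 0.21²/2)·0.75 = -0.0062 + 0.0338 = 0.0276
d₁ = 0.0276 / 0.1819 = 0.1515 which rounds to 0.15
d₂ = d₁ − σ√T = 0.1515 − 0.1819 = -0.0303 which rounds to -0.03
Pr(exercise) under Q = N(−d₂) = N(0.03) = 0.5120

0.5120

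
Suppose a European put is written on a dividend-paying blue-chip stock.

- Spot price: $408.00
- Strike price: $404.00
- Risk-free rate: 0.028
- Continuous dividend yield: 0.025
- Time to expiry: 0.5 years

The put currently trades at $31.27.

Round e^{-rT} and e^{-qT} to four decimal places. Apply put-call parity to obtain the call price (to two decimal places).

$35.83

exp(−qT) = exp(−0.025·0.5) = 0.9876;  exp(−rT) = exp(−0.028·0.5) = 0.9861
Put-call parity: C − P = S·e^(−qT) − K·e^(−rT) = 408·0.9876 − 404·0.9861 = 402.9408 − 398.3844 = 4.5564
C = P + (C − P) = 31.27 + (4.5564) = 35.8264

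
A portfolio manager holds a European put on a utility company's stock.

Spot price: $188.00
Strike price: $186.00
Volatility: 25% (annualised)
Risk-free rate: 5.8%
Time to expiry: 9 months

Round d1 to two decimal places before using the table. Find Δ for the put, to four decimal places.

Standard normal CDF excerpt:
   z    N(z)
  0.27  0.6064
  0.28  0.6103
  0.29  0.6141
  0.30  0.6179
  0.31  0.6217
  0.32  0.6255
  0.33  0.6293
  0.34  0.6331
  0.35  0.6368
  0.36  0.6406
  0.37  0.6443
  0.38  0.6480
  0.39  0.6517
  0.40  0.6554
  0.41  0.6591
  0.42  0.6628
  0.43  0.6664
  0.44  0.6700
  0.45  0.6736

-0.3594

T = 0.75;  σ√T = 0.2165
d₁ = [ln(188/186) + (0.058 + ½·0.25²)·0.75] / (σ√T) = (0.0107 + 0.0669) / 0.2165 = 0.3586 ≈ 0.36
N(d₁) = N(0.36) = 0.6406
Δ_put = N(d₁) − 1 = 0.6406 − 1 = -0.3594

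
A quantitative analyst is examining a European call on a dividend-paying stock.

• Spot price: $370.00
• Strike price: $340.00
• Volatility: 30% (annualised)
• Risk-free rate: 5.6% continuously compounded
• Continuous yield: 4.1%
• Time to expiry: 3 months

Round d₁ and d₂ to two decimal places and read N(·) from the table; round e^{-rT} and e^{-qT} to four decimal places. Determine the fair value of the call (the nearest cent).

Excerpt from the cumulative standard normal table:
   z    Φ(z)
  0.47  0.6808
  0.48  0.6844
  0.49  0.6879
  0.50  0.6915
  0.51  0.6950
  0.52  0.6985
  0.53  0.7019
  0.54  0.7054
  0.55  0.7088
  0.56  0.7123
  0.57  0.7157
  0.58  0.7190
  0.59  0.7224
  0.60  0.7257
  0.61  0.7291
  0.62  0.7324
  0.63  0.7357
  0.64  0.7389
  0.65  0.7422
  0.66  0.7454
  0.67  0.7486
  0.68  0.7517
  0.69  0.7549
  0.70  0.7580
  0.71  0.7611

σ√T = 0.3·√0.25 = 0.1500
d₁ = [ln(370/340) + (0.056 − 0.041 + ½·0.3²)·0.25] / (σ√T) = (0.0846 + 0.0150) / 0.1500 = 0.6637 → 0.66
d₂ = 0.6637 − 0.1500 = 0.5137 → 0.51
e^(−qT) = e^(−0.041·0.25) = 0.9898;  e^(−rT) = e^(−0.056·0.25) = 0.9861
N(d₁) = N(0.66) = 0.7454;  N(d₂) = N(0.51) = 0.6950
C = 370·0.9898·0.7454 − 340·0.9861·0.6950 = 272.9849 − 233.0154 = 39.9694

$39.97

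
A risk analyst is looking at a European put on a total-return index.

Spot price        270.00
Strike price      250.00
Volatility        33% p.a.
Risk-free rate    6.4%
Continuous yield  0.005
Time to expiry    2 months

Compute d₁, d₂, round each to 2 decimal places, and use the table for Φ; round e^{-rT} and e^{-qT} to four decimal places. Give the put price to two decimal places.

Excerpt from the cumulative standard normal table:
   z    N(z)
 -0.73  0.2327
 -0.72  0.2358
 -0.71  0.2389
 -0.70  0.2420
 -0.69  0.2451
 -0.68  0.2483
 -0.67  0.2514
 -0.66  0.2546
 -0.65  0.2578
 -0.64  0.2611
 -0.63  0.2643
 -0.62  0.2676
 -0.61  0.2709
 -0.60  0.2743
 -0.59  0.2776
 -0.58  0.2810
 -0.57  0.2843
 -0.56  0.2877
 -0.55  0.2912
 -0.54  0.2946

σ√T = 0.33 × 0.4082 = 0.1347
ln(S/K) + (r − q + σ²/2)T = ln(270/250) + (0.064 − 0.005 + 0.33²/2)·0.1667 = 0.0770 + 0.0189 = 0.0959
d₁ = 0.0959 / 0.1347 = 0.7116 → 0.71
d₂ = d₁ − σ√T = 0.7116 − 0.1347 = 0.5769 → 0.58
exp(−qT) = exp(−0.005·0.1667) = 0.9992;  exp(−rT) = exp(−0.064·0.1667) = 0.9894
N(−d₂) = N(-0.58) = 0.2810;  N(−d₁) = N(-0.71) = 0.2389
P = 250·0.9894·0.2810 − 270·0.9992·0.2389 = 69.5054 − 64.4514 = 5.0540

5.05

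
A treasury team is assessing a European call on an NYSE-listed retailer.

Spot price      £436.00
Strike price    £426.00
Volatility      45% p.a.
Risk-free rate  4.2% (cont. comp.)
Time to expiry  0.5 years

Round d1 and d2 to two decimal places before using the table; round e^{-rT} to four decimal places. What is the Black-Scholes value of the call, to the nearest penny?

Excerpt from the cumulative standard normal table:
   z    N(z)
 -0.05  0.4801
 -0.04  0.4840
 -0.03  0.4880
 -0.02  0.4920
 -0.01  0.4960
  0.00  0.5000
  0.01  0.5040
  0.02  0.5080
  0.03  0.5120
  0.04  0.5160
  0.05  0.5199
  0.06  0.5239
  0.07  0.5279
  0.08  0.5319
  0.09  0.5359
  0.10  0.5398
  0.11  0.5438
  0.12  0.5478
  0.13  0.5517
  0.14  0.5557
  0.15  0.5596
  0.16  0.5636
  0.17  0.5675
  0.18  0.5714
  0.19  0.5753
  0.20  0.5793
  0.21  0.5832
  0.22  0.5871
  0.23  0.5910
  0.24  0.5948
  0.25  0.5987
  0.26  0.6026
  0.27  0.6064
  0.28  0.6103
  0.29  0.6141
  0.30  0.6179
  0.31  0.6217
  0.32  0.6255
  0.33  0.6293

£64.17

σ√T = 0.45 × 0.7071 = 0.3182
d₁ = [ln(436/426) + (0.042 + 0.45²/2)·0.5] / 0.3182 = [0.0232 + 0.0716] / 0.3182 = 0.2980 ⇒ 0.30
d₂ = d₁ − σ√T = 0.2980 − 0.3182 = -0.0202 ⇒ -0.02
exp(−rT) = exp(−0.042·0.5) = 0.9792
N(d₁) = N(0.30) = 0.6179;  N(d₂) = N(-0.02) = 0.4920
C = 436·0.6179 − 426·0.9792·0.4920 = 269.4044 − 205.2325 = 64.1719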